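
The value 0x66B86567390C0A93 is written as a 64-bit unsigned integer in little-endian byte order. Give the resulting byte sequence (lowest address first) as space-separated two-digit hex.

93 0A 0C 39 67 65 B8 66

Split into bytes (most-significant first): 66 B8 65 67 39 0C 0A 93.
Little-endian: lowest address holds the least-significant byte.
So at ascending addresses the bytes are 93 0A 0C 39 67 65 B8 66.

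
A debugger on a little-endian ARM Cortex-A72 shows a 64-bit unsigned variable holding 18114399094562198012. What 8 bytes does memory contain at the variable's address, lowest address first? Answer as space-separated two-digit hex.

18114399094562198012 in hexadecimal, padded to 64 bits, is 0xFB634600970991FC.
Split into bytes (most-significant first): FB 63 46 00 97 09 91 FC.
In little-endian order the low byte comes first in memory.
So at ascending addresses the bytes are FC 91 09 97 00 46 63 FB.

FC 91 09 97 00 46 63 FB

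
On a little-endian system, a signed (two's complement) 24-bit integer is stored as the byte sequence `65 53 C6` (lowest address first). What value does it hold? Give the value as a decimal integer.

-3779739

In little-endian order the low byte comes first in memory.
Reassemble most-significant byte first: C6 53 65 → 0xC65365.
Top bit is set, so as a signed 24-bit value this is 0xC65365 − 2^24 = -3779739.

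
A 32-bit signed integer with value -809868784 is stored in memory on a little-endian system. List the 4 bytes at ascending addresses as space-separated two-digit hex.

10 62 BA CF

Two's complement of -809868784 in 32 bits: 809868784 = 0x30459DF0; invert → 0xCFBA620F; add 1 → 0xCFBA6210.
Split into bytes (most-significant first): CF BA 62 10.
In little-endian order the low byte comes first in memory.
So at ascending addresses the bytes are 10 62 BA CF.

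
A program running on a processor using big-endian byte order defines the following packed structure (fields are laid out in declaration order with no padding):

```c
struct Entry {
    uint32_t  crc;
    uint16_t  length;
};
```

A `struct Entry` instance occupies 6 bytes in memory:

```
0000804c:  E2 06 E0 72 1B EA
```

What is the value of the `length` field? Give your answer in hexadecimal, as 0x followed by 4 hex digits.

0x1BEA

`length` follows `crc` (4 bytes), so it starts at byte offset 4 and occupies 2 bytes.
Bytes at offsets 4..5: 1B EA.
In big-endian order the high byte comes first in memory.
The bytes are already most-significant first: 0x1BEA.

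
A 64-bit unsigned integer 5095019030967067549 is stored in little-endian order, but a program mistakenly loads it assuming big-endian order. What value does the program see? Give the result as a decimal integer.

11359104554745771334

5095019030967067549 in 64-bit hexadecimal is 0x46B524D068A5A39D.
Stored little-endian, the bytes at ascending addresses are 9D A3 A5 68 D0 24 B5 46.
Read back as big-endian, the last byte is least significant, giving 0x9DA3A568D024B546.
0x9DA3A568D024B546 = 11359104554745771334.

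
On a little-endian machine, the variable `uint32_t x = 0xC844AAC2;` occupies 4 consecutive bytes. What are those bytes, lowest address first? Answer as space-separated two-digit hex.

Split into bytes (most-significant first): C8 44 AA C2.
Little-endian stores the least-significant byte at the lowest address.
So at ascending addresses the bytes are C2 AA 44 C8.

C2 AA 44 C8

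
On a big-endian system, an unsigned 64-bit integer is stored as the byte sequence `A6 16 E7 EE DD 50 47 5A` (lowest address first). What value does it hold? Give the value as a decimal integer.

11968008072884930394

In big-endian order the high byte comes first in memory.
The bytes are already most-significant first: 0xA616E7EEDD50475A.
0xA616E7EEDD50475A = 11968008072884930394.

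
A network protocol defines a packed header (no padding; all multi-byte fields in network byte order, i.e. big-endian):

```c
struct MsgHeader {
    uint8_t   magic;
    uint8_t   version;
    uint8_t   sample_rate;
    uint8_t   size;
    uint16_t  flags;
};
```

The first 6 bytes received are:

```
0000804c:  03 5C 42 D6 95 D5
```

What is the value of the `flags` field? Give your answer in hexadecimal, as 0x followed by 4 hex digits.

`flags` follows `magic` (1 B), `version` (1 B), `sample_rate` (1 B), `size` (1 B), so it starts at offset 1 + 1 + 1 + 1 = 4 and occupies 2 bytes.
Bytes at offsets 4..5: 95 D5.
Big-endian: lowest address holds the most-significant byte.
The bytes are already most-significant first: 0x95D5.

0x95D5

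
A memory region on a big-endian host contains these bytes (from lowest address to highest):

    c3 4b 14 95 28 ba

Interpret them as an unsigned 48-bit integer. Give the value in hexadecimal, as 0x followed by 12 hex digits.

In big-endian order the high byte comes first in memory.
The bytes are already most-significant first: 0xC34B149528BA.

0xC34B149528BA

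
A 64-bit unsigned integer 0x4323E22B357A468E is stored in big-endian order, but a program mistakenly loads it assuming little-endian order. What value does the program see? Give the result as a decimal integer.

Stored big-endian, the bytes at ascending addresses are 43 23 E2 2B 35 7A 46 8E.
Read back as little-endian, the first byte is least significant, giving 0x8E467A352BE22343.
0x8E467A352BE22343 = 10252015970543608643.

10252015970543608643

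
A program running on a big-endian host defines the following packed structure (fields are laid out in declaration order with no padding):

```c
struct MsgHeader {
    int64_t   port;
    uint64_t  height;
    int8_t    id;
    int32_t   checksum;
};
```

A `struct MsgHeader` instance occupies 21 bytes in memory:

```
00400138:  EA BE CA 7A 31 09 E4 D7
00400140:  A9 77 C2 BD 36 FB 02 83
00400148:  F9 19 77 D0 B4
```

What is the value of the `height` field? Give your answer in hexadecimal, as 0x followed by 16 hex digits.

`height` follows `port` (8 bytes), so it starts at byte offset 8 and occupies 8 bytes.
Bytes at offsets 8..15: A9 77 C2 BD 36 FB 02 83.
Big-endian: lowest address holds the most-significant byte.
The bytes are already most-significant first: 0xA977C2BD36FB0283.

0xA977C2BD36FB0283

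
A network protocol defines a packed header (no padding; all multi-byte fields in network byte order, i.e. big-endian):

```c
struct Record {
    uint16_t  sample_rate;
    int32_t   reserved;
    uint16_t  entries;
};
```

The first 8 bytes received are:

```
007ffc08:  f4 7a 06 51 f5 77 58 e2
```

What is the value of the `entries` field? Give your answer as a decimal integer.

22754

`entries` follows `sample_rate` (2 B), `reserved` (4 B), so it starts at offset 2 + 4 = 6 and occupies 2 bytes.
Bytes at offsets 6..7: 58 E2.
Big-endian stores the most-significant byte at the lowest address.
The bytes are already most-significant first: 0x58E2.
0x58E2 = 22754.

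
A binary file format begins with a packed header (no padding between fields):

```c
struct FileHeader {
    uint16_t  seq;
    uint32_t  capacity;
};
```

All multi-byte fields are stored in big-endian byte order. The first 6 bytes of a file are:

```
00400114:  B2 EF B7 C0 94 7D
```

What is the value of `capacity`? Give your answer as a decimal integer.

3082851453

`capacity` follows `seq` (2 bytes), so it starts at byte offset 2 and occupies 4 bytes.
Bytes at offsets 2..5: B7 C0 94 7D.
Big-endian: lowest address holds the most-significant byte.
The bytes are already most-significant first: 0xB7C0947D.
0xB7C0947D = 3082851453.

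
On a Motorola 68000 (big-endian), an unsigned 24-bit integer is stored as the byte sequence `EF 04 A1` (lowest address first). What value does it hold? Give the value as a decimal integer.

Big-endian stores the most-significant byte at the lowest address.
The bytes are already most-significant first: 0xEF04A1.
0xEF04A1 = 15664289.

15664289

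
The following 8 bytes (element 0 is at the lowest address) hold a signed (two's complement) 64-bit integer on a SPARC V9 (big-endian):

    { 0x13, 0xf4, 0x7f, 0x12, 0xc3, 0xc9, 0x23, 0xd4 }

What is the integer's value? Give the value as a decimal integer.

Big-endian: lowest address holds the most-significant byte.
The bytes are already most-significant first: 0x13F47F12C3C923D4.
0x13F47F12C3C923D4 = 1437913899608908756.

1437913899608908756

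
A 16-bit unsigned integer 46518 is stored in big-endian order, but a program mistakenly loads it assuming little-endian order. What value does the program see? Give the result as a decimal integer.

46773

46518 in 16-bit hexadecimal is 0xB5B6.
Stored big-endian, the bytes at ascending addresses are B5 B6.
Read back as little-endian, the first byte is least significant, giving 0xB6B5.
0xB6B5 = 46773.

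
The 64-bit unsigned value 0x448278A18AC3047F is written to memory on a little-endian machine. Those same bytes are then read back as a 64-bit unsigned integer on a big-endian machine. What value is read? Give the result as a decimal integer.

9152655342905623108

Stored little-endian, the bytes at ascending addresses are 7F 04 C3 8A A1 78 82 44.
Read back as big-endian, the last byte is least significant, giving 0x7F04C38AA1788244.
0x7F04C38AA1788244 = 9152655342905623108.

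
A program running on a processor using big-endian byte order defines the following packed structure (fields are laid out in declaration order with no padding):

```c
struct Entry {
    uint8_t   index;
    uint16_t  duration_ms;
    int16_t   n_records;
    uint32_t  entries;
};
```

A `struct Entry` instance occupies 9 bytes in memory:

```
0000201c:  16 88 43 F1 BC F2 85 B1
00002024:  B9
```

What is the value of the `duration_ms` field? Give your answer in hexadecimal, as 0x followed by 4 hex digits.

`duration_ms` follows `index` (1 byte), so it starts at byte offset 1 and occupies 2 bytes.
Bytes at offsets 1..2: 88 43.
Big-endian: lowest address holds the most-significant byte.
The bytes are already most-significant first: 0x8843.

0x8843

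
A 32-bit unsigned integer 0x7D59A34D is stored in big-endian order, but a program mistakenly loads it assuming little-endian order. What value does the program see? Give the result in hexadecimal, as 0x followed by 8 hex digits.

0x4DA3597D

Stored big-endian, the bytes at ascending addresses are 7D 59 A3 4D.
Read back as little-endian, the first byte is least significant, giving 0x4DA3597D.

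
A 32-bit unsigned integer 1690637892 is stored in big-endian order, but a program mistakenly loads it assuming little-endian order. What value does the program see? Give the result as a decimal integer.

1690637892 in 32-bit hexadecimal is 0x64C51644.
Stored big-endian, the bytes at ascending addresses are 64 C5 16 44.
Read back as little-endian, the first byte is least significant, giving 0x4416C564.
0x4416C564 = 1142343012.

1142343012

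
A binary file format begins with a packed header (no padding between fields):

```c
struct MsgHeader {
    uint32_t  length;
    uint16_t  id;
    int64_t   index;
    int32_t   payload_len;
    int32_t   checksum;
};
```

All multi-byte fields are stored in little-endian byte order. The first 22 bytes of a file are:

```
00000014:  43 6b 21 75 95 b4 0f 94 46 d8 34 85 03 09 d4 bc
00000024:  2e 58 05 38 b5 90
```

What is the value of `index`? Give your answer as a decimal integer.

`index` follows `length` (4 B), `id` (2 B), so it starts at offset 4 + 2 = 6 and occupies 8 bytes.
Bytes at offsets 6..13: 0F 94 46 D8 34 85 03 09.
Little-endian: lowest address holds the least-significant byte.
Reassemble most-significant byte first: 09 03 85 34 D8 46 94 0F → 0x09038534D846940F.
0x09038534D846940F = 649509233284781071.

649509233284781071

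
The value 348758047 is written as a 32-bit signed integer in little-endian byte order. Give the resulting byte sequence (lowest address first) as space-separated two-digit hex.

348758047 in hexadecimal, padded to 32 bits, is 0x14C9A01F.
Split into bytes (most-significant first): 14 C9 A0 1F.
Little-endian stores the least-significant byte at the lowest address.
So at ascending addresses the bytes are 1F A0 C9 14.

1F A0 C9 14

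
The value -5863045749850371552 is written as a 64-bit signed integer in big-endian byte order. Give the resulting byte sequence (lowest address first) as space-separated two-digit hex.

AE A2 46 F4 4A 4E 0A 20

Two's complement of -5863045749850371552 in 64 bits: 5863045749850371552 = 0x515DB90BB5B1F5E0; invert → 0xAEA246F44A4E0A1F; add 1 → 0xAEA246F44A4E0A20.
Split into bytes (most-significant first): AE A2 46 F4 4A 4E 0A 20.
In big-endian order the high byte comes first in memory.
So the memory order matches the most-significant-first order: AE A2 46 F4 4A 4E 0A 20.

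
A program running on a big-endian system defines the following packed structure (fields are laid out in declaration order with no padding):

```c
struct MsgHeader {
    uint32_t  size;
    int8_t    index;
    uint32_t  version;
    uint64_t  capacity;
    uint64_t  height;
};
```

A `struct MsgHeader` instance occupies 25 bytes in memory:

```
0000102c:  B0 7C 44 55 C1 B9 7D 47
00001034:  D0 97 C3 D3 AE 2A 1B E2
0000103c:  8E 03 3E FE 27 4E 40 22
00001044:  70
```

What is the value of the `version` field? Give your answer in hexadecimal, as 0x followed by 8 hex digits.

0xB97D47D0

`version` follows `size` (4 B), `index` (1 B), so it starts at offset 4 + 1 = 5 and occupies 4 bytes.
Bytes at offsets 5..8: B9 7D 47 D0.
Big-endian stores the most-significant byte at the lowest address.
The bytes are already most-significant first: 0xB97D47D0.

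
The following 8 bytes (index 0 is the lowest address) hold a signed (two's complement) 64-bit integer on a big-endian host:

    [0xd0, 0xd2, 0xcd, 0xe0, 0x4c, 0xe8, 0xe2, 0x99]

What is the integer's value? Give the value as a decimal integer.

Big-endian stores the most-significant byte at the lowest address.
The bytes are already most-significant first: 0xD0D2CDE04CE8E299.
Top bit is set, so as a signed 64-bit value this is 0xD0D2CDE04CE8E299 − 2^64 = -3399428405464604007.

-3399428405464604007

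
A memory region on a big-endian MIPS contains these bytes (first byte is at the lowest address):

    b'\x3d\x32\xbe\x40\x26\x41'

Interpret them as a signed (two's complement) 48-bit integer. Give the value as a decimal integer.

67288149534273

Big-endian stores the most-significant byte at the lowest address.
The bytes are already most-significant first: 0x3D32BE402641.
0x3D32BE402641 = 67288149534273.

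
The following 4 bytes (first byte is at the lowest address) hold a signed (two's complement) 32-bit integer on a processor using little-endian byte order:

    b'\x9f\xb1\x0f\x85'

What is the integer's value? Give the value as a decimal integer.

-2062569057

Little-endian stores the least-significant byte at the lowest address.
Reassemble most-significant byte first: 85 0F B1 9F → 0x850FB19F.
Top bit is set, so as a signed 32-bit value this is 0x850FB19F − 2^32 = -2062569057.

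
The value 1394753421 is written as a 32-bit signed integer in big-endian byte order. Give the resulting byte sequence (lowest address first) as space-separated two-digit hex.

1394753421 in hexadecimal, padded to 32 bits, is 0x53223F8D.
Split into bytes (most-significant first): 53 22 3F 8D.
In big-endian order the high byte comes first in memory.
So the memory order matches the most-significant-first order: 53 22 3F 8D.

53 22 3F 8D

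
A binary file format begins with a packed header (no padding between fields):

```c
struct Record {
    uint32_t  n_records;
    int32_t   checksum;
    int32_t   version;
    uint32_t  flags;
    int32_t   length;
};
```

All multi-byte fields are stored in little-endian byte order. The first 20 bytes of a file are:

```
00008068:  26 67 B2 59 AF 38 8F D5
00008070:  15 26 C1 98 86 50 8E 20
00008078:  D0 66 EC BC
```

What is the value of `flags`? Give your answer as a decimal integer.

`flags` follows `n_records` (4 B), `checksum` (4 B), `version` (4 B), so it starts at offset 4 + 4 + 4 = 12 and occupies 4 bytes.
Bytes at offsets 12..15: 86 50 8E 20.
Little-endian stores the least-significant byte at the lowest address.
Reassemble most-significant byte first: 20 8E 50 86 → 0x208E5086.
0x208E5086 = 546197638.

546197638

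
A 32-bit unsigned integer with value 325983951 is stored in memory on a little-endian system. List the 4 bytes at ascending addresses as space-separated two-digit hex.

325983951 in hexadecimal, padded to 32 bits, is 0x136E1ECF.
Split into bytes (most-significant first): 13 6E 1E CF.
Little-endian stores the least-significant byte at the lowest address.
So at ascending addresses the bytes are CF 1E 6E 13.

CF 1E 6E 13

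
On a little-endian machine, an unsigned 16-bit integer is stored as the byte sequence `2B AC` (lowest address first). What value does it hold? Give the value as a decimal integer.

44075

Little-endian stores the least-significant byte at the lowest address.
Reassemble most-significant byte first: AC 2B → 0xAC2B.
0xAC2B = 44075.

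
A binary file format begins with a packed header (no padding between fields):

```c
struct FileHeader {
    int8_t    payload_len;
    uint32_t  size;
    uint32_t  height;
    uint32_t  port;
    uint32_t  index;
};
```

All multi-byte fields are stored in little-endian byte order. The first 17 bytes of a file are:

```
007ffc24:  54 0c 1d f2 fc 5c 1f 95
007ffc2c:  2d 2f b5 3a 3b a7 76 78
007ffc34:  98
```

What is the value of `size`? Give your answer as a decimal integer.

4243725580

`size` follows `payload_len` (1 byte), so it starts at byte offset 1 and occupies 4 bytes.
Bytes at offsets 1..4: 0C 1D F2 FC.
Little-endian: lowest address holds the least-significant byte.
Reassemble most-significant byte first: FC F2 1D 0C → 0xFCF21D0C.
0xFCF21D0C = 4243725580.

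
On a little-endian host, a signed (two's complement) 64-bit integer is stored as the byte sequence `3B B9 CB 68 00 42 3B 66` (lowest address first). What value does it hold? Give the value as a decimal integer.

In little-endian order the low byte comes first in memory.
Reassemble most-significant byte first: 66 3B 42 00 68 CB B9 3B → 0x663B420068CBB93B.
0x663B420068CBB93B = 7366554185020193083.

7366554185020193083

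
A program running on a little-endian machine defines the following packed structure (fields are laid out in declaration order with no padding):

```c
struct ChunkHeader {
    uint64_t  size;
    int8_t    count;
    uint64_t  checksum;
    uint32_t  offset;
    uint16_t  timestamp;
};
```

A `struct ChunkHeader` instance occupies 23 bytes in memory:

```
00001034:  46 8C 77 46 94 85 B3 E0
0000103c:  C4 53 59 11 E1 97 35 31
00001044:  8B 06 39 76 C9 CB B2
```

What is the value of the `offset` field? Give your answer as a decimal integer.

`offset` follows `size` (8 B), `count` (1 B), `checksum` (8 B), so it starts at offset 8 + 1 + 8 = 17 and occupies 4 bytes.
Bytes at offsets 17..20: 06 39 76 C9.
Little-endian: lowest address holds the least-significant byte.
Reassemble most-significant byte first: C9 76 39 06 → 0xC9763906.
0xC9763906 = 3379968262.

3379968262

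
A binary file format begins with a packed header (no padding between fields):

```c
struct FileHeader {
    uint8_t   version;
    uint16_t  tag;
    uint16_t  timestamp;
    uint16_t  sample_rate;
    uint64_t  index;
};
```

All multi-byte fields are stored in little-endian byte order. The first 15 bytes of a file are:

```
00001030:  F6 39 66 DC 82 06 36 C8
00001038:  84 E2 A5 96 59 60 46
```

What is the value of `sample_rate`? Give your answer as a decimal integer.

13830

`sample_rate` follows `version` (1 B), `tag` (2 B), `timestamp` (2 B), so it starts at offset 1 + 2 + 2 = 5 and occupies 2 bytes.
Bytes at offsets 5..6: 06 36.
In little-endian order the low byte comes first in memory.
Reassemble most-significant byte first: 36 06 → 0x3606.
0x3606 = 13830.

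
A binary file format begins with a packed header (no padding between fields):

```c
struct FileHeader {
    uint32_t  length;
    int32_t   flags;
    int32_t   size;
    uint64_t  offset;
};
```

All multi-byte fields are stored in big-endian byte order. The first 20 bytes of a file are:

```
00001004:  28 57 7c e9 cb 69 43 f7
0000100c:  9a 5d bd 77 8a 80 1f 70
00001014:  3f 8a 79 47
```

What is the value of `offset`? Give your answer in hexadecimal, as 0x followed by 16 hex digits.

0x8A801F703F8A7947

`offset` follows `length` (4 B), `flags` (4 B), `size` (4 B), so it starts at offset 4 + 4 + 4 = 12 and occupies 8 bytes.
Bytes at offsets 12..19: 8A 80 1F 70 3F 8A 79 47.
Big-endian stores the most-significant byte at the lowest address.
The bytes are already most-significant first: 0x8A801F703F8A7947.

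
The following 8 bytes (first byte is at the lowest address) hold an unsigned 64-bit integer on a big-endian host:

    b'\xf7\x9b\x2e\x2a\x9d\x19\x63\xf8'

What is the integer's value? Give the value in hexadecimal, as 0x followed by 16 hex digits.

Big-endian: lowest address holds the most-significant byte.
The bytes are already most-significant first: 0xF79B2E2A9D1963F8.

0xF79B2E2A9D1963F8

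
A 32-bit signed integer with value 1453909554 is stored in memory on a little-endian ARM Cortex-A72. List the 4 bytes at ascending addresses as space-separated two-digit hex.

32 E6 A8 56

1453909554 in hexadecimal, padded to 32 bits, is 0x56A8E632.
Split into bytes (most-significant first): 56 A8 E6 32.
Little-endian stores the least-significant byte at the lowest address.
So at ascending addresses the bytes are 32 E6 A8 56.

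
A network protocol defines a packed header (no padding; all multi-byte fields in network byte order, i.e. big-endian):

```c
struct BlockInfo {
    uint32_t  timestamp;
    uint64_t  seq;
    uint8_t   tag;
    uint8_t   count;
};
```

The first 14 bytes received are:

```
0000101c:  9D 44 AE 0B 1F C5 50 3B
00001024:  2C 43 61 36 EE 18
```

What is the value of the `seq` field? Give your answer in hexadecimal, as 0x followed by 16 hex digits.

0x1FC5503B2C436136

`seq` follows `timestamp` (4 bytes), so it starts at byte offset 4 and occupies 8 bytes.
Bytes at offsets 4..11: 1F C5 50 3B 2C 43 61 36.
In big-endian order the high byte comes first in memory.
The bytes are already most-significant first: 0x1FC5503B2C436136.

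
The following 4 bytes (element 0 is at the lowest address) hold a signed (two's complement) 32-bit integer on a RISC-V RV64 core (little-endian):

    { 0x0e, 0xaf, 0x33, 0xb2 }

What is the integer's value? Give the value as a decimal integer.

-1305235698

Little-endian: lowest address holds the least-significant byte.
Reassemble most-significant byte first: B2 33 AF 0E → 0xB233AF0E.
Top bit is set, so as a signed 32-bit value this is 0xB233AF0E − 2^32 = -1305235698.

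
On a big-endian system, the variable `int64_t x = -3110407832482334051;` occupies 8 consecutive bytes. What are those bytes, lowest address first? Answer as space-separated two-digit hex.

Two's complement of -3110407832482334051 in 64 bits: 3110407832482334051 = 0x2B2A6371A9B3C563; invert → 0xD4D59C8E564C3A9C; add 1 → 0xD4D59C8E564C3A9D.
Split into bytes (most-significant first): D4 D5 9C 8E 56 4C 3A 9D.
Big-endian stores the most-significant byte at the lowest address.
So the memory order matches the most-significant-first order: D4 D5 9C 8E 56 4C 3A 9D.

D4 D5 9C 8E 56 4C 3A 9D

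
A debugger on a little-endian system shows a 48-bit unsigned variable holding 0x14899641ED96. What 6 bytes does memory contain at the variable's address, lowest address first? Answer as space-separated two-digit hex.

96 ED 41 96 89 14

Split into bytes (most-significant first): 14 89 96 41 ED 96.
In little-endian order the low byte comes first in memory.
So at ascending addresses the bytes are 96 ED 41 96 89 14.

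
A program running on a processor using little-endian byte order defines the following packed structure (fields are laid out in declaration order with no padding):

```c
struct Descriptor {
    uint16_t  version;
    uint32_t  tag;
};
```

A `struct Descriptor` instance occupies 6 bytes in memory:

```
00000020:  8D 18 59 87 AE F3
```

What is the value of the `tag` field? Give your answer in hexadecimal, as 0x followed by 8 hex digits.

`tag` follows `version` (2 bytes), so it starts at byte offset 2 and occupies 4 bytes.
Bytes at offsets 2..5: 59 87 AE F3.
In little-endian order the low byte comes first in memory.
Reassemble most-significant byte first: F3 AE 87 59 → 0xF3AE8759.

0xF3AE8759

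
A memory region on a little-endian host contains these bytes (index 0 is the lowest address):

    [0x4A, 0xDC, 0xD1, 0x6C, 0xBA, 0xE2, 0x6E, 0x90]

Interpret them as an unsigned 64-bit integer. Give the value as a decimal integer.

10407505079217282122

In little-endian order the low byte comes first in memory.
Reassemble most-significant byte first: 90 6E E2 BA 6C D1 DC 4A → 0x906EE2BA6CD1DC4A.
0x906EE2BA6CD1DC4A = 10407505079217282122.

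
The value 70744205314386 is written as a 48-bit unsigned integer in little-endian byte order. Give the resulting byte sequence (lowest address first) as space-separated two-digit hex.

70744205314386 in hexadecimal, padded to 48 bits, is 0x40576B3A4952.
Split into bytes (most-significant first): 40 57 6B 3A 49 52.
Little-endian stores the least-significant byte at the lowest address.
So at ascending addresses the bytes are 52 49 3A 6B 57 40.

52 49 3A 6B 57 40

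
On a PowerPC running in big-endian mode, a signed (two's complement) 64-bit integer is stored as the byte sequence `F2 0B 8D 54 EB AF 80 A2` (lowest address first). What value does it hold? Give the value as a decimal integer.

-1005554695916257118

Big-endian stores the most-significant byte at the lowest address.
The bytes are already most-significant first: 0xF20B8D54EBAF80A2.
Top bit is set, so as a signed 64-bit value this is 0xF20B8D54EBAF80A2 − 2^64 = -1005554695916257118.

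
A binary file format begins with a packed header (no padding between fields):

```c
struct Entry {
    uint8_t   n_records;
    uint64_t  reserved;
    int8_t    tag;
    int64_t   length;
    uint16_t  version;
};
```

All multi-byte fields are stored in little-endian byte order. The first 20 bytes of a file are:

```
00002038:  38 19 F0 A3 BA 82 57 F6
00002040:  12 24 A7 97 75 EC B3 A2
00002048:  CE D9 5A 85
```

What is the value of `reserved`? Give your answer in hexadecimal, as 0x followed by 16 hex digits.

0x12F65782BAA3F019

`reserved` follows `n_records` (1 byte), so it starts at byte offset 1 and occupies 8 bytes.
Bytes at offsets 1..8: 19 F0 A3 BA 82 57 F6 12.
Little-endian stores the least-significant byte at the lowest address.
Reassemble most-significant byte first: 12 F6 57 82 BA A3 F0 19 → 0x12F65782BAA3F019.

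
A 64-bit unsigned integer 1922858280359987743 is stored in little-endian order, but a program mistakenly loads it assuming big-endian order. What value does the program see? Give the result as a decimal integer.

1922858280359987743 in 64-bit hexadecimal is 0x1AAF5D6B12468A1F.
Stored little-endian, the bytes at ascending addresses are 1F 8A 46 12 6B 5D AF 1A.
Read back as big-endian, the last byte is least significant, giving 0x1F8A46126B5DAF1A.
0x1F8A46126B5DAF1A = 2272706006886493978.

2272706006886493978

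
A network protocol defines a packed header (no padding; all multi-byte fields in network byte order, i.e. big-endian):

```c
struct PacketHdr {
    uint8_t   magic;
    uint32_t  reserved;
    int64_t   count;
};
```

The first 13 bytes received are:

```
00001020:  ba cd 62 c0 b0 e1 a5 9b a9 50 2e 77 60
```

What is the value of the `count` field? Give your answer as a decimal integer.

-2187170892521506976

`count` follows `magic` (1 B), `reserved` (4 B), so it starts at offset 1 + 4 = 5 and occupies 8 bytes.
Bytes at offsets 5..12: E1 A5 9B A9 50 2E 77 60.
In big-endian order the high byte comes first in memory.
The bytes are already most-significant first: 0xE1A59BA9502E7760.
Top bit is set, so as a signed 64-bit value this is 0xE1A59BA9502E7760 − 2^64 = -2187170892521506976.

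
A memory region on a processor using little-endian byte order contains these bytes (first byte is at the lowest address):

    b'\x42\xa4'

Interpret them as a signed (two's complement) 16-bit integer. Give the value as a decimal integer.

-23486

In little-endian order the low byte comes first in memory.
Reassemble most-significant byte first: A4 42 → 0xA442.
Top bit is set, so as a signed 16-bit value this is 0xA442 − 2^16 = -23486.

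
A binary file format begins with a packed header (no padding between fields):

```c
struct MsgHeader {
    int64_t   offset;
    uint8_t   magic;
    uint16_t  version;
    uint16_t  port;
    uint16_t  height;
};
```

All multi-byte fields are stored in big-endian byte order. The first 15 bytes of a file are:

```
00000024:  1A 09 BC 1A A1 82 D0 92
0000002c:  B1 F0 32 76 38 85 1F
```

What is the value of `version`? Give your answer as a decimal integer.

`version` follows `offset` (8 B), `magic` (1 B), so it starts at offset 8 + 1 = 9 and occupies 2 bytes.
Bytes at offsets 9..10: F0 32.
Big-endian: lowest address holds the most-significant byte.
The bytes are already most-significant first: 0xF032.
0xF032 = 61490.

61490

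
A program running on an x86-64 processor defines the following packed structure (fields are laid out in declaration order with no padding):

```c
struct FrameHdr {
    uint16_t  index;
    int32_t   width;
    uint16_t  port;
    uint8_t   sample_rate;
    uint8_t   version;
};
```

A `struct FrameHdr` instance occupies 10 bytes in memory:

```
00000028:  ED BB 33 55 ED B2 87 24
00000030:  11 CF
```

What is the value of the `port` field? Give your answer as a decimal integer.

9351

`port` follows `index` (2 B), `width` (4 B), so it starts at offset 2 + 4 = 6 and occupies 2 bytes.
Bytes at offsets 6..7: 87 24.
Little-endian stores the least-significant byte at the lowest address.
Reassemble most-significant byte first: 24 87 → 0x2487.
0x2487 = 9351.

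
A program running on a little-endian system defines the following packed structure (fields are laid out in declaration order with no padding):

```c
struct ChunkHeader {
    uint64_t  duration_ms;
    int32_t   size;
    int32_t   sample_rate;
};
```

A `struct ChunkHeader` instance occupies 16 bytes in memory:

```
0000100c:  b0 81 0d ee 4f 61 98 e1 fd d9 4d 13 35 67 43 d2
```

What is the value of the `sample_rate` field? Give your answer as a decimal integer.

-767334603

`sample_rate` follows `duration_ms` (8 B), `size` (4 B), so it starts at offset 8 + 4 = 12 and occupies 4 bytes.
Bytes at offsets 12..15: 35 67 43 D2.
In little-endian order the low byte comes first in memory.
Reassemble most-significant byte first: D2 43 67 35 → 0xD2436735.
Top bit is set, so as a signed 32-bit value this is 0xD2436735 − 2^32 = -767334603.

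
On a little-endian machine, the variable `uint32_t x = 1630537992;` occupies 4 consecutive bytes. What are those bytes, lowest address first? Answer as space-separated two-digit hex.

1630537992 in hexadecimal, padded to 32 bits, is 0x61300908.
Split into bytes (most-significant first): 61 30 09 08.
Little-endian stores the least-significant byte at the lowest address.
So at ascending addresses the bytes are 08 09 30 61.

08 09 30 61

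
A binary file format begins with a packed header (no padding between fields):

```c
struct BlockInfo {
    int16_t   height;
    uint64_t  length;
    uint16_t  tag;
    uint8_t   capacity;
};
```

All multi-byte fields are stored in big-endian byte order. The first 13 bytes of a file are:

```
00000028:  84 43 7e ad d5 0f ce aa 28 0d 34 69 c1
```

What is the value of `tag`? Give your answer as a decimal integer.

`tag` follows `height` (2 B), `length` (8 B), so it starts at offset 2 + 8 = 10 and occupies 2 bytes.
Bytes at offsets 10..11: 34 69.
Big-endian: lowest address holds the most-significant byte.
The bytes are already most-significant first: 0x3469.
0x3469 = 13417.

13417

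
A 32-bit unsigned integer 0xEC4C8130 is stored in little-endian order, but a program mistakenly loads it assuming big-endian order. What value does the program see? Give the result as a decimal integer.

Stored little-endian, the bytes at ascending addresses are 30 81 4C EC.
Read back as big-endian, the last byte is least significant, giving 0x30814CEC.
0x30814CEC = 813780204.

813780204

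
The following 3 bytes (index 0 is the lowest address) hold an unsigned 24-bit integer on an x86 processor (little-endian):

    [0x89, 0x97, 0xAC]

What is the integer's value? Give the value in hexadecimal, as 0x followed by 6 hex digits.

0xAC9789

In little-endian order the low byte comes first in memory.
Reassemble most-significant byte first: AC 97 89 → 0xAC9789.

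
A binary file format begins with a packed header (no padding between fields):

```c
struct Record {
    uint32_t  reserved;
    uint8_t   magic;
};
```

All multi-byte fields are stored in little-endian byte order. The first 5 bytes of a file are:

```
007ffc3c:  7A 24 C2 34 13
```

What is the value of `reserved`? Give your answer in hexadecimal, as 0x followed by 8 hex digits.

`reserved` is the first field, at byte offset 0, occupying 4 bytes.
Bytes at offsets 0..3: 7A 24 C2 34.
Little-endian: lowest address holds the least-significant byte.
Reassemble most-significant byte first: 34 C2 24 7A → 0x34C2247A.

0x34C2247A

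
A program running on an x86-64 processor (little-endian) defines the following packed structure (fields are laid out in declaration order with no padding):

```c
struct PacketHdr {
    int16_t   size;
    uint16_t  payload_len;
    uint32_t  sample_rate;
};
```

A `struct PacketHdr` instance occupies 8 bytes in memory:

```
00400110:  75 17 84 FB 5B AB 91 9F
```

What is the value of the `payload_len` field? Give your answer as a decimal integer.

64388

`payload_len` follows `size` (2 bytes), so it starts at byte offset 2 and occupies 2 bytes.
Bytes at offsets 2..3: 84 FB.
Little-endian: lowest address holds the least-significant byte.
Reassemble most-significant byte first: FB 84 → 0xFB84.
0xFB84 = 64388.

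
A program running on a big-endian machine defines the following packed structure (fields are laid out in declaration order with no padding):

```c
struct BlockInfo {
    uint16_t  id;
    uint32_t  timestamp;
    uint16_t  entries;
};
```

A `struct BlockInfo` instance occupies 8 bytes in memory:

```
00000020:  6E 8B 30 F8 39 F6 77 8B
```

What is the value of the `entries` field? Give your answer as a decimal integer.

`entries` follows `id` (2 B), `timestamp` (4 B), so it starts at offset 2 + 4 = 6 and occupies 2 bytes.
Bytes at offsets 6..7: 77 8B.
Big-endian: lowest address holds the most-significant byte.
The bytes are already most-significant first: 0x778B.
0x778B = 30603.

30603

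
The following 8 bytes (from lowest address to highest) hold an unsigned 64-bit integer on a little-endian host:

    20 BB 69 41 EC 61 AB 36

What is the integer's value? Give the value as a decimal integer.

3939349966403255072

Little-endian stores the least-significant byte at the lowest address.
Reassemble most-significant byte first: 36 AB 61 EC 41 69 BB 20 → 0x36AB61EC4169BB20.
0x36AB61EC4169BB20 = 3939349966403255072.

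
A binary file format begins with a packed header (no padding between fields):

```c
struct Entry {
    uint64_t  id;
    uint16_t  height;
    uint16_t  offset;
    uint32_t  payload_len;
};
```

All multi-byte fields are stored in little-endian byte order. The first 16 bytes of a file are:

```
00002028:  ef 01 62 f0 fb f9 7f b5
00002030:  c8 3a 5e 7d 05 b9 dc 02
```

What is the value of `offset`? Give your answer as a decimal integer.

32094

`offset` follows `id` (8 B), `height` (2 B), so it starts at offset 8 + 2 = 10 and occupies 2 bytes.
Bytes at offsets 10..11: 5E 7D.
Little-endian: lowest address holds the least-significant byte.
Reassemble most-significant byte first: 7D 5E → 0x7D5E.
0x7D5E = 32094.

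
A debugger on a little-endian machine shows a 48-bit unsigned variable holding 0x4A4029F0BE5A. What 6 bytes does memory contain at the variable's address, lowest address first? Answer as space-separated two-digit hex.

5A BE F0 29 40 4A

Split into bytes (most-significant first): 4A 40 29 F0 BE 5A.
Little-endian: lowest address holds the least-significant byte.
So at ascending addresses the bytes are 5A BE F0 29 40 4A.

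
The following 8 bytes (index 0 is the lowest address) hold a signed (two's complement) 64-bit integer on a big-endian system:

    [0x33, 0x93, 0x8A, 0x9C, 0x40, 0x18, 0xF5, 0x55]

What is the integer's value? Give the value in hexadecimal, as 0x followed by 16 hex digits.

Big-endian stores the most-significant byte at the lowest address.
The bytes are already most-significant first: 0x33938A9C4018F555.

0x33938A9C4018F555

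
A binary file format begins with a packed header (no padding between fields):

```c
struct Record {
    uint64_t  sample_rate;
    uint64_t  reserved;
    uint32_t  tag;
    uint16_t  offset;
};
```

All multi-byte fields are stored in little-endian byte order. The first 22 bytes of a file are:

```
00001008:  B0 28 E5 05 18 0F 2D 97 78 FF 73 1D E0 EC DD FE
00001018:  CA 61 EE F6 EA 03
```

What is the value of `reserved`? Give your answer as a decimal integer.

`reserved` follows `sample_rate` (8 bytes), so it starts at byte offset 8 and occupies 8 bytes.
Bytes at offsets 8..15: 78 FF 73 1D E0 EC DD FE.
Little-endian stores the least-significant byte at the lowest address.
Reassemble most-significant byte first: FE DD EC E0 1D 73 FF 78 → 0xFEDDECE01D73FF78.
0xFEDDECE01D73FF78 = 18365095302797721464.

18365095302797721464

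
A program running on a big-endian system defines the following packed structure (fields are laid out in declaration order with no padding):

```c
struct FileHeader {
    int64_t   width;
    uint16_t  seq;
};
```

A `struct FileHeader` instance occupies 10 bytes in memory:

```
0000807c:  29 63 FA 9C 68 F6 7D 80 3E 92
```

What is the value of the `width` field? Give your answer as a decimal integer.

2982502927932226944

`width` is the first field, at byte offset 0, occupying 8 bytes.
Bytes at offsets 0..7: 29 63 FA 9C 68 F6 7D 80.
In big-endian order the high byte comes first in memory.
The bytes are already most-significant first: 0x2963FA9C68F67D80.
0x2963FA9C68F67D80 = 2982502927932226944.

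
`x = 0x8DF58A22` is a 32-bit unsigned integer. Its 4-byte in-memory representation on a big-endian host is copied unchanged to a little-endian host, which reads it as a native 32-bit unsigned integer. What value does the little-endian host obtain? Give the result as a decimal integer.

Stored big-endian, the bytes at ascending addresses are 8D F5 8A 22.
Read back as little-endian, the first byte is least significant, giving 0x228AF58D.
0x228AF58D = 579532173.

579532173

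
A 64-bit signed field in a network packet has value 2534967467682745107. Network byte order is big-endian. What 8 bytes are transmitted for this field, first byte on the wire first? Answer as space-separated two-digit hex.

2534967467682745107 in hexadecimal, padded to 64 bits, is 0x232E037B2466CB13.
Split into bytes (most-significant first): 23 2E 03 7B 24 66 CB 13.
Big-endian stores the most-significant byte at the lowest address.
So the memory order matches the most-significant-first order: 23 2E 03 7B 24 66 CB 13.

23 2E 03 7B 24 66 CB 13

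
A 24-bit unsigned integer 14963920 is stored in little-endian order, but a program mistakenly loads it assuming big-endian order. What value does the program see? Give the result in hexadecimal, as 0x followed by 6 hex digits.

0xD054E4

14963920 in 24-bit hexadecimal is 0xE454D0.
Stored little-endian, the bytes at ascending addresses are D0 54 E4.
Read back as big-endian, the last byte is least significant, giving 0xD054E4.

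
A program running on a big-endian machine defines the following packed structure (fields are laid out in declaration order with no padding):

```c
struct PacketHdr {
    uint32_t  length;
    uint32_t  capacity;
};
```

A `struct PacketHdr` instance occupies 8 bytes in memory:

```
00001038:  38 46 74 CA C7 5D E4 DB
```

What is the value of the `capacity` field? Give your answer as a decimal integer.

3344819419

`capacity` follows `length` (4 bytes), so it starts at byte offset 4 and occupies 4 bytes.
Bytes at offsets 4..7: C7 5D E4 DB.
In big-endian order the high byte comes first in memory.
The bytes are already most-significant first: 0xC75DE4DB.
0xC75DE4DB = 3344819419.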